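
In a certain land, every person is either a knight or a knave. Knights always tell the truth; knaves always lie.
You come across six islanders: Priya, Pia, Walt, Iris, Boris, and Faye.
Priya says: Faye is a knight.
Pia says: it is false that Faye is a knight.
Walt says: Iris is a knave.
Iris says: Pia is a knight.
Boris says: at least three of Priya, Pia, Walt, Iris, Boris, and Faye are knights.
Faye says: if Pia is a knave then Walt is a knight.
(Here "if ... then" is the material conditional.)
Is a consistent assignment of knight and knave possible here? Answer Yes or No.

One consistent assignment: Priya=knight, Pia=knave, Walt=knight, Iris=knave, Boris=knight, Faye=knight.

Yes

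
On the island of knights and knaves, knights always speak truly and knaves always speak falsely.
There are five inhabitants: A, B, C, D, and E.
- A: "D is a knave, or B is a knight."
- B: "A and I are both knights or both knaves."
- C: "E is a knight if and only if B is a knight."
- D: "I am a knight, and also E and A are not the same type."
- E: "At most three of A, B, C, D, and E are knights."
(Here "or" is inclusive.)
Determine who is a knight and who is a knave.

Suppose A is a knave. Then A's statement "D is a knave, or B is a knight" would have to be false. Checking the 16 ways to assign the others, none is consistent with every speaker.
(For instance, with B=knave, C=knave, D=knave, E=knight, A's claim "D is a knave, or B is a knight" comes out true where it would need to be false.)
So A must be a knight, making "D is a knave, or B is a knight" true. Taking A=knight, B=knave, C=knave, D=knave, E=knight, each remaining statement checks out:
  B (knave): "A and I are both knights or both knaves" — false. ✓
  C (knave): "E is a knight if and only if B is a knight" — false. ✓
  D (knave): "I am a knight, and also E and A are not the same type" — false. ✓
  E (knight): "at most three of A, B, C, D, and E are knights" — true. ✓
This is the unique consistent assignment.

A is a knight, B is a knave, C is a knave, D is a knave, and E is a knight.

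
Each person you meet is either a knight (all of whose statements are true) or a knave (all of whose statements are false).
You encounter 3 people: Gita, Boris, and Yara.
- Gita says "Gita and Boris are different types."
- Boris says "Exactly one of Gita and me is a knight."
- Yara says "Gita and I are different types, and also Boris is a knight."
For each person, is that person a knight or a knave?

Knights: none. Knaves: Gita, Boris, and Yara.

As a knave, Gita's statement "Gita and Boris are different types" should be False; it is.
Boris is a knave, so "exactly one of Gita and me is a knight" must be False — and it is.
Yara is a knave, and the claim "Gita and I are different types, and also Boris is a knight" is indeed False.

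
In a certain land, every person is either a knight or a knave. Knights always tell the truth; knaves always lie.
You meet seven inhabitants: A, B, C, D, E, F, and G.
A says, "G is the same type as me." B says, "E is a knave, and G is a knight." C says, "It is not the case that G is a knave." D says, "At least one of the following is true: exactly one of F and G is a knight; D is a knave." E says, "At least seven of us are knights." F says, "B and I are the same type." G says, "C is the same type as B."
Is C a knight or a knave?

Consistent assignments: {A=knight, B=knight, C=knight, D=knight, E=knave, F=knave, G=knight}; {A=knave, B=knight, C=knight, D=knight, E=knave, F=knave, G=knight}
In every consistent assignment, C is a knight.

C is a knight.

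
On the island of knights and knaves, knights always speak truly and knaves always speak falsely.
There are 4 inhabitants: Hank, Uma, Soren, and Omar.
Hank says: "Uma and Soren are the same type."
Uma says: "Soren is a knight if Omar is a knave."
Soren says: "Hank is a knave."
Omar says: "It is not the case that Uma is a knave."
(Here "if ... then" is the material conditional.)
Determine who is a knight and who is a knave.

As a knight, Hank's statement "Uma and Soren are the same type" should be true; it is.
Uma is a knave; "Soren is a knight if Omar is a knave" is false, as required.
Soren is a knave, so "Hank is a knave" must be false — and it is.
Since Omar is a knave, "it is not the case that Uma is a knave" needs to be false, which holds.

Hank is a knight, Uma is a knave, Soren is a knave, and Omar is a knave.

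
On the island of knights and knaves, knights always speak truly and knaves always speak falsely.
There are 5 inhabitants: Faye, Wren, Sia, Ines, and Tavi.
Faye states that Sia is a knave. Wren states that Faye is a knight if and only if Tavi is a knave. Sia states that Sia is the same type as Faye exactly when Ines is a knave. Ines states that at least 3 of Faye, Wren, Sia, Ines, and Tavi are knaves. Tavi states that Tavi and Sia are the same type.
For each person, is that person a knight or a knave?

Suppose Faye is a knight. Then Faye's statement "Sia is a knave" would have to be true. Checking the 16 ways to assign the others, none is consistent with every speaker.
(For instance, with Wren=knave, Sia=knight, Ines=knight, Tavi=knave, Faye's claim "Sia is a knave" comes out false where it would need to be true.)
So Faye must be a knave, making "Sia is a knave" false. Taking Faye=knave, Wren=knave, Sia=knight, Ines=knight, Tavi=knave, each remaining statement checks out:
  Wren (knave): "Faye is a knight if and only if Tavi is a knave" — false. ✓
  Sia (knight): "Sia is the same type as Faye exactly when Ines is a knave" — true. ✓
  Ines (knight): "at least 3 of Faye, Wren, Sia, Ines, and Tavi are knaves" — true. ✓
  Tavi (knave): "Tavi and Sia are the same type" — false. ✓
This is the unique consistent assignment.

Faye is a knave, Wren is a knave, Sia is a knight, Ines is a knight, and Tavi is a knave.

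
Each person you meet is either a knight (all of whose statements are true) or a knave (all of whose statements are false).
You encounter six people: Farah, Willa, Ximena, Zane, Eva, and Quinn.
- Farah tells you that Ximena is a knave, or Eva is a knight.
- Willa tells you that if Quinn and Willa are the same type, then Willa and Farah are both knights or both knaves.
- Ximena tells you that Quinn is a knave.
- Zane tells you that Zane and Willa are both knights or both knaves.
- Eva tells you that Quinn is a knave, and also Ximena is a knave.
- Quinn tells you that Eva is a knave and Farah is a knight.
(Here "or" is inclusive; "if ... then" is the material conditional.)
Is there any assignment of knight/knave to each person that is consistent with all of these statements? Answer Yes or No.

Yes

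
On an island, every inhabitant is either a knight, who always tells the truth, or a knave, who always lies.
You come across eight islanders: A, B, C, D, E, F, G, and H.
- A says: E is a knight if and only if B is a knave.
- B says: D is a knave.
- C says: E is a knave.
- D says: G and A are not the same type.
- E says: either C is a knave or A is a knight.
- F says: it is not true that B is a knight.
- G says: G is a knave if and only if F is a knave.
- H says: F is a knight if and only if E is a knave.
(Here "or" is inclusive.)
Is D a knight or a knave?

D is a knight.

Consistent assignments: {A=knight, B=knave, C=knave, D=knight, E=knight, F=knight, G=knave, H=knave}; {A=knave, B=knave, C=knight, D=knight, E=knave, F=knight, G=knight, H=knight}
In every consistent assignment, D is a knight.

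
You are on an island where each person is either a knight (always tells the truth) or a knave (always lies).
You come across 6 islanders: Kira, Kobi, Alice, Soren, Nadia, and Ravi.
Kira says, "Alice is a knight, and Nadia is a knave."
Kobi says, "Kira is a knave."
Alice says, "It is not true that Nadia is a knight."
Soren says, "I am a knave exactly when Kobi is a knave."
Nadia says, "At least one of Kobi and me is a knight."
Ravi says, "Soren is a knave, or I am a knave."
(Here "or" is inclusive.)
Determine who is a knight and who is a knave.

Kira (knave): "Alice is a knight, and Nadia is a knave" — False. ✓
Kobi is a knight; "Kira is a knave" is true, as required.
Alice (knave): "it is not true that Nadia is a knight" — False. ✓
As a knave, Soren's statement "I am a knave exactly when Kobi is a knave" should be False; it is.
Nadia is a knight; "at least one of Kobi and me is a knight" is true, as required.
Since Ravi is a knight, "Soren is a knave, or I am a knave" needs to be true, which holds.

Knights: Kobi, Nadia, and Ravi. Knaves: Kira, Alice, and Soren.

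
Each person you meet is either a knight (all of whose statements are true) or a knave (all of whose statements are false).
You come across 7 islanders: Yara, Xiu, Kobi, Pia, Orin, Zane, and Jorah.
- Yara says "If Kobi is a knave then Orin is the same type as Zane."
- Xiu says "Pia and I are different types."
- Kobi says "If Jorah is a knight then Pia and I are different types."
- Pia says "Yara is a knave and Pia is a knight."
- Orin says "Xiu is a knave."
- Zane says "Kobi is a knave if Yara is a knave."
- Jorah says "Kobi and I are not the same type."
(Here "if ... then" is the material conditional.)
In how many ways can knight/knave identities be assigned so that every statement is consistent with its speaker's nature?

2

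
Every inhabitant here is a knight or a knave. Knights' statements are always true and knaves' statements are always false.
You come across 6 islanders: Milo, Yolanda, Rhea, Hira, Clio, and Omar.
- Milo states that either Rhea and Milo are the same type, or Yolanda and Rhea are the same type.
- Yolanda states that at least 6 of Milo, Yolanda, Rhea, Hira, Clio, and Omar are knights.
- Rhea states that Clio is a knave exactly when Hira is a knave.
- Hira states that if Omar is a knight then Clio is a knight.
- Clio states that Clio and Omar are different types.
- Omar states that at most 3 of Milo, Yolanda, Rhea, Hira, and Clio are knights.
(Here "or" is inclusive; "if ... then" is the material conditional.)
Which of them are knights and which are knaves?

Milo is a knight, Yolanda is a knave, Rhea is a knight, Hira is a knight, Clio is a knight, and Omar is a knave.

Milo (knight): "either Rhea and Milo are the same type, or Yolanda and Rhea are the same type" — True. ✓
As a knave, Yolanda's statement "at least 6 of Milo, Yolanda, Rhea, Hira, Clio, and Omar are knights" should be false; it is.
Since Rhea is a knight, "Clio is a knave exactly when Hira is a knave" needs to be True, which holds.
Hira is a knight; "if Omar is a knight then Clio is a knight" is True, as required.
Since Clio is a knight, "Clio and Omar are different types" needs to be True, which holds.
Omar (knave): "at most 3 of Milo, Yolanda, Rhea, Hira, and Clio are knights" — false. ✓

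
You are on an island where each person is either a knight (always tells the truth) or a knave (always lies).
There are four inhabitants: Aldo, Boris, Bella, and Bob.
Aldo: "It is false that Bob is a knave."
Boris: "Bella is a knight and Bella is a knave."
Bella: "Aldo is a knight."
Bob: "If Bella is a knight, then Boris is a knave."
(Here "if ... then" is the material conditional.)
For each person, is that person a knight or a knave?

Suppose Aldo is a knave. Then Aldo's statement "it is false that Bob is a knave" would have to be false. Checking the 8 ways to assign the others, none is consistent with every speaker.
(For instance, with Boris=knave, Bella=knight, Bob=knight, Aldo's claim "it is false that Bob is a knave" comes out true where it would need to be false.)
So Aldo must be a knight, making "it is false that Bob is a knave" true. Taking Aldo=knight, Boris=knave, Bella=knight, Bob=knight, each remaining statement checks out:
  Boris (knave): "Bella is a knight and Bella is a knave" — false. ✓
  Bella (knight): "Aldo is a knight" — true. ✓
  Bob (knight): "if Bella is a knight, then Boris is a knave" — true. ✓
This is the unique consistent assignment.

Knights: Aldo, Bella, and Bob. Knaves: Boris.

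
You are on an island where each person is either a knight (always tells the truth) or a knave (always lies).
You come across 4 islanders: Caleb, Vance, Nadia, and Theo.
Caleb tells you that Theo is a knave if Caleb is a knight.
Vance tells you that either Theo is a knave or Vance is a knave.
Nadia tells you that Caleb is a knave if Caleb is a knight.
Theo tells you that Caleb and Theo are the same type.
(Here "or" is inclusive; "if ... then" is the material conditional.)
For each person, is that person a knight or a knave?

Caleb is a knight, Vance is a knight, Nadia is a knave, and Theo is a knave.

Caleb (knight): "Theo is a knave if Caleb is a knight" — True. ✓
Vance is a knight, and the claim "either Theo is a knave or Vance is a knave" is indeed True.
Nadia is a knave, and the claim "Caleb is a knave if Caleb is a knight" is indeed false.
Theo is a knave, so "Caleb and Theo are the same type" must be false — and it is.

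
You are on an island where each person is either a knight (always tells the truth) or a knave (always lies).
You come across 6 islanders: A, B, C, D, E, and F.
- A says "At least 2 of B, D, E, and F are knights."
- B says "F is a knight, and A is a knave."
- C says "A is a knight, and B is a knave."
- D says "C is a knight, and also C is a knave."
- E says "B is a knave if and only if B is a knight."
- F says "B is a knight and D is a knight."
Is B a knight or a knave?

Consistent assignments: {A=knave, B=knave, C=knave, D=knave, E=knave, F=knave}
In every consistent assignment, B is a knave.

B is a knave.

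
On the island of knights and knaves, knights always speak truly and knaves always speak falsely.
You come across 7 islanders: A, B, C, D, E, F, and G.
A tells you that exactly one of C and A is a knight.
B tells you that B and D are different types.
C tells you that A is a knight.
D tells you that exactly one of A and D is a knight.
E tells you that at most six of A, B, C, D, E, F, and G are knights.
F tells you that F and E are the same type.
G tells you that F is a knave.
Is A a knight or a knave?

A is a knave.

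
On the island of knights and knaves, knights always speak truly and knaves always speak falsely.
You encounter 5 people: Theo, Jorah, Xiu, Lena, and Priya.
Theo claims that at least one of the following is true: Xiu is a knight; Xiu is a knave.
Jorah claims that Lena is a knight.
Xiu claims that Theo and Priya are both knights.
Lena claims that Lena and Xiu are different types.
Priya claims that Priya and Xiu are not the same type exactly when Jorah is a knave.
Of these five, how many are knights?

1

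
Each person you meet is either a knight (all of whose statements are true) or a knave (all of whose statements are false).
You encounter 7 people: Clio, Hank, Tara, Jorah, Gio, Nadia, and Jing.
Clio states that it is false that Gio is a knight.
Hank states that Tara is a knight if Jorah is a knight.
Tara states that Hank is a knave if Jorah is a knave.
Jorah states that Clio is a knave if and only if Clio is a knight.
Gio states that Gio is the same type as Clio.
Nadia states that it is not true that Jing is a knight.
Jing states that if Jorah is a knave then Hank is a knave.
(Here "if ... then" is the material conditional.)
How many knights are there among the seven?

3

The unique consistent assignment is Clio=knight, Hank=knight, Tara=knave, Jorah=knave, Gio=knave, Nadia=knight, Jing=knave.
That has 3 knights.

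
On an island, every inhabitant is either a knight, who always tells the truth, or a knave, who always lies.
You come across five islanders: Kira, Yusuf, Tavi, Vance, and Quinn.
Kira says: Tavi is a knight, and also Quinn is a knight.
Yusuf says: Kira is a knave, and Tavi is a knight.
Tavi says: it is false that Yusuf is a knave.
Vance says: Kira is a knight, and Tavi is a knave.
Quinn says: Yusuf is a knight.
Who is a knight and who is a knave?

Kira is a knave, so "Tavi is a knight, and also Quinn is a knight" must be false — and it is.
Yusuf is a knave, and the claim "Kira is a knave, and Tavi is a knight" is indeed false.
As a knave, Tavi's statement "it is false that Yusuf is a knave" should be false; it is.
Vance is a knave; "Kira is a knight, and Tavi is a knave" is false, as required.
Since Quinn is a knave, "Yusuf is a knight" needs to be false, which holds.

Knights: none. Knaves: Kira, Yusuf, Tavi, Vance, and Quinn.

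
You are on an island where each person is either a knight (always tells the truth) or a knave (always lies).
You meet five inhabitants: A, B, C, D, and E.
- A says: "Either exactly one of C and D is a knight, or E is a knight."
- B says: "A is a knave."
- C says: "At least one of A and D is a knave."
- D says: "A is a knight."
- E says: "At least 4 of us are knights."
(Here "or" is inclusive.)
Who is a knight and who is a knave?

A is a knight, B is a knave, C is a knave, D is a knight, and E is a knave.

Suppose A is a knave. Then A's statement "either exactly one of C and D is a knight, or E is a knight" would have to be false. Checking the 16 ways to assign the others, none is consistent with every speaker.
(For instance, with B=knave, C=knave, D=knight, E=knave, A's claim "either exactly one of C and D is a knight, or E is a knight" comes out true where it would need to be false.)
So A must be a knight, making "either exactly one of C and D is a knight, or E is a knight" true. Taking A=knight, B=knave, C=knave, D=knight, E=knave, each remaining statement checks out:
  B (knave): "A is a knave" — false. ✓
  C (knave): "at least one of A and D is a knave" — false. ✓
  D (knight): "A is a knight" — true. ✓
  E (knave): "at least 4 of us are knights" — false. ✓
This is the unique consistent assignment.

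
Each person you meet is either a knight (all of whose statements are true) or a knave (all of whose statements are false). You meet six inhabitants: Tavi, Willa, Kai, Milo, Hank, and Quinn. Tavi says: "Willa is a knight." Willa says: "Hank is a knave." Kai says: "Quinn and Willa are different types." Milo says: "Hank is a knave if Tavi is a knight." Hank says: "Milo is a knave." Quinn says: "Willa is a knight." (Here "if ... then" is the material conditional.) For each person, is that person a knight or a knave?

As a knight, Tavi's statement "Willa is a knight" should be true; it is.
Willa is a knight, and the claim "Hank is a knave" is indeed true.
Kai is a knave; "Quinn and Willa are different types" is False, as required.
Milo is a knight, so "Hank is a knave if Tavi is a knight" must be true — and it is.
Hank is a knave, so "Milo is a knave" must be False — and it is.
Quinn is a knight, and the claim "Willa is a knight" is indeed true.

Knights: Tavi, Willa, Milo, and Quinn. Knaves: Kai and Hank.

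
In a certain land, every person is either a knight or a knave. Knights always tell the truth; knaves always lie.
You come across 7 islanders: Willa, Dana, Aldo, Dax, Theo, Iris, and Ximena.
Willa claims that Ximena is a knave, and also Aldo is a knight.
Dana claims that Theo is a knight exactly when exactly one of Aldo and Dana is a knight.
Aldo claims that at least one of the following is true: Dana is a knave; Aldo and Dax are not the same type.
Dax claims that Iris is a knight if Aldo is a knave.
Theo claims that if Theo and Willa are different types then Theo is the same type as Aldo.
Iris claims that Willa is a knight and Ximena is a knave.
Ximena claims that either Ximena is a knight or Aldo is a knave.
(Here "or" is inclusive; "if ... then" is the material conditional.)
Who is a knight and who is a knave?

Knights: Willa, Aldo, Dax, and Iris. Knaves: Dana, Theo, and Ximena.

As a knight, Willa's statement "Ximena is a knave, and also Aldo is a knight" should be True; it is.
Dana is a knave, so "Theo is a knight exactly when exactly one of Aldo and Dana is a knight" must be false — and it is.
Aldo is a knight, and the claim "at least one of the following is true: Dana is a knave; Aldo and Dax are not the same type" is indeed True.
Dax is a knight, and the claim "Iris is a knight if Aldo is a knave" is indeed True.
Theo (knave): "if Theo and Willa are different types then Theo is the same type as Aldo" — false. ✓
Iris is a knight, and the claim "Willa is a knight and Ximena is a knave" is indeed True.
Ximena is a knave; "either Ximena is a knight or Aldo is a knave" is false, as required.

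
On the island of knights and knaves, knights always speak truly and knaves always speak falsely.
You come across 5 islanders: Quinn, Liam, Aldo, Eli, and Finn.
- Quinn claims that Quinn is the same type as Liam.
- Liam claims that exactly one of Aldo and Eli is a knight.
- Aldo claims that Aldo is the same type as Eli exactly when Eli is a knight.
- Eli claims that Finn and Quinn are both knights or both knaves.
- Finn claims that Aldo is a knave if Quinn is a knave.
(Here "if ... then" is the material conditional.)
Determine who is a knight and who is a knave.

Quinn is a knight, Liam is a knight, Aldo is a knave, Eli is a knight, and Finn is a knight.

Quinn (knight): "Quinn is the same type as Liam" — True. ✓
Since Liam is a knight, "exactly one of Aldo and Eli is a knight" needs to be True, which holds.
Since Aldo is a knave, "Aldo is the same type as Eli exactly when Eli is a knight" needs to be False, which holds.
Eli (knight): "Finn and Quinn are both knights or both knaves" — True. ✓
Finn (knight): "Aldo is a knave if Quinn is a knave" — True. ✓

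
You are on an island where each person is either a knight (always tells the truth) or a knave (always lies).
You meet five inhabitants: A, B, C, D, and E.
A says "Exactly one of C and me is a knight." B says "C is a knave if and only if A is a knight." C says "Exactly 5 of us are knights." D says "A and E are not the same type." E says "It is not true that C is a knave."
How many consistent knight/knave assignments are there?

Consistent assignments:
  A=knight, B=knight, C=knave, D=knight, E=knave
  A=knave, B=knave, C=knave, D=knave, E=knave

2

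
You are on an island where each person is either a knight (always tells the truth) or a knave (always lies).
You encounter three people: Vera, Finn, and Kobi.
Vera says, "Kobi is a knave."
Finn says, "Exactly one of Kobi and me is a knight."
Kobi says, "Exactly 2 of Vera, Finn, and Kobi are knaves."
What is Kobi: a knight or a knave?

Consistent assignments: {Vera=knight, Finn=knight, Kobi=knave}
In every consistent assignment, Kobi is a knave.

Kobi is a knave.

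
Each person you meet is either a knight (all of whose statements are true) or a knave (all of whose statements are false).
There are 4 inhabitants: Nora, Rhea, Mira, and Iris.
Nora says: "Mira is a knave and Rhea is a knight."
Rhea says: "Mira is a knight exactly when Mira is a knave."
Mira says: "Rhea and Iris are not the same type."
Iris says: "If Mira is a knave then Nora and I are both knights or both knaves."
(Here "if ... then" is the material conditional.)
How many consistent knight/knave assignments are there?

1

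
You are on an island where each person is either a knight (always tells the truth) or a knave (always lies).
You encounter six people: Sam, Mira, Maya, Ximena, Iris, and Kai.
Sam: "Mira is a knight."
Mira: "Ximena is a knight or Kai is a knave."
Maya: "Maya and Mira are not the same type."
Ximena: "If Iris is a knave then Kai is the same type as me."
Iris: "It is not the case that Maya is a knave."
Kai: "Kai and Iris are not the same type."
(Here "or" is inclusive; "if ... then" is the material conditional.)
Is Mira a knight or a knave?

Mira is a knave.

Consistent assignments: {Sam=knave, Mira=knave, Maya=knave, Ximena=knave, Iris=knave, Kai=knight}
In every consistent assignment, Mira is a knave.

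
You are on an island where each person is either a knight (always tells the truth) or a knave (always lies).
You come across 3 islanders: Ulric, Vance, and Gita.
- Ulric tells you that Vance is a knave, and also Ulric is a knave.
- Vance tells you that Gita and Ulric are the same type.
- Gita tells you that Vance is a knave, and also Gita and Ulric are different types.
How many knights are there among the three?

1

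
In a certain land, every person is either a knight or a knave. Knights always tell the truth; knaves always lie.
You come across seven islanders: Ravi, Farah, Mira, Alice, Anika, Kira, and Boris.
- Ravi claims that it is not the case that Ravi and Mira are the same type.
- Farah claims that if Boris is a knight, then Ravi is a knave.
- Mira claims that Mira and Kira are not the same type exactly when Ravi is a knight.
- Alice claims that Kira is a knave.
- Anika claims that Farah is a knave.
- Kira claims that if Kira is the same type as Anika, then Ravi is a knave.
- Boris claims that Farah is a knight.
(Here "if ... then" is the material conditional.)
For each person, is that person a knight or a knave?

Knights: Farah, Kira, and Boris. Knaves: Ravi, Mira, Alice, and Anika.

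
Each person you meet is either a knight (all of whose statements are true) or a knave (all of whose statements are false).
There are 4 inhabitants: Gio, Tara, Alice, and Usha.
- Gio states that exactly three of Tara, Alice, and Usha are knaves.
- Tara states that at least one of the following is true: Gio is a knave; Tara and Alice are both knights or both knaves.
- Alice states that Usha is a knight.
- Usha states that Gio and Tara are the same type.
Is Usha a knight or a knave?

Usha is a knave.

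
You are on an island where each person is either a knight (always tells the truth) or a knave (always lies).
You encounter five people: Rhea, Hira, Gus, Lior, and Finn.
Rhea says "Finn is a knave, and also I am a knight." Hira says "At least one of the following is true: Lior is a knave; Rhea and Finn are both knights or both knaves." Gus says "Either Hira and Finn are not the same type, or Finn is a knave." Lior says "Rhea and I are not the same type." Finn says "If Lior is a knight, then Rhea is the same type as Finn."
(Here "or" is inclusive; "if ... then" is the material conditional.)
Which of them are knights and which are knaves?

Rhea is a knave, Hira is a knight, Gus is a knave, Lior is a knave, and Finn is a knight.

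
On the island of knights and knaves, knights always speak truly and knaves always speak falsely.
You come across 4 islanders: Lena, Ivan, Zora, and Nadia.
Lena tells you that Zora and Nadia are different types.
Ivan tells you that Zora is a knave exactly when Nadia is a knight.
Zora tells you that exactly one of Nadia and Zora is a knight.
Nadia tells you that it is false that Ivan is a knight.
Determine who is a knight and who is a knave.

Lena is a knight, Ivan is a knight, Zora is a knight, and Nadia is a knave.

Lena is a knight, and the claim "Zora and Nadia are different types" is indeed True.
Since Ivan is a knight, "Zora is a knave exactly when Nadia is a knight" needs to be True, which holds.
As a knight, Zora's statement "exactly one of Nadia and Zora is a knight" should be True; it is.
Since Nadia is a knave, "it is false that Ivan is a knight" needs to be False, which holds.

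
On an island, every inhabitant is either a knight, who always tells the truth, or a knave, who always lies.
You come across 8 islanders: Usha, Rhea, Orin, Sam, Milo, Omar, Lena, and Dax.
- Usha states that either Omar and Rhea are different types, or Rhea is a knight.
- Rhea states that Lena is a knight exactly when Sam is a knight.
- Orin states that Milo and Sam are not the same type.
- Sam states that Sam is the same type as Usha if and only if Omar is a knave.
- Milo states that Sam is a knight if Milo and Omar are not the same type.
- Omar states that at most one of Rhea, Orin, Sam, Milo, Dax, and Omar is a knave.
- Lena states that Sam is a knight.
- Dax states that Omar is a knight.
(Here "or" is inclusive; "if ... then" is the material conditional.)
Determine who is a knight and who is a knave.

Usha is a knight, Rhea is a knight, Orin is a knave, Sam is a knight, Milo is a knight, Omar is a knave, Lena is a knight, and Dax is a knave.

Usha is a knight, so "either Omar and Rhea are different types, or Rhea is a knight" must be true — and it is.
As a knight, Rhea's statement "Lena is a knight exactly when Sam is a knight" should be true; it is.
Orin is a knave, so "Milo and Sam are not the same type" must be False — and it is.
Sam is a knight, and the claim "Sam is the same type as Usha if and only if Omar is a knave" is indeed true.
Milo (knight): "Sam is a knight if Milo and Omar are not the same type" — true. ✓
Omar is a knave, and the claim "at most one of Rhea, Orin, Sam, Milo, Dax, and Omar is a knave" is indeed False.
As a knight, Lena's statement "Sam is a knight" should be true; it is.
Dax is a knave, and the claim "Omar is a knight" is indeed False.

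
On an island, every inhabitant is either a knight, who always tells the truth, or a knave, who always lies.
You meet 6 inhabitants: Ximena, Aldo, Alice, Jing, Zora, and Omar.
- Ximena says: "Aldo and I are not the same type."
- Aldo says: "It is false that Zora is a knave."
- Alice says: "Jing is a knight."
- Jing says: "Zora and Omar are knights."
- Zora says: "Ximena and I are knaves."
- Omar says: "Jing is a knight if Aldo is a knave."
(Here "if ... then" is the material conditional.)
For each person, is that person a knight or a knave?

Knights: Ximena. Knaves: Aldo, Alice, Jing, Zora, and Omar.

Ximena is a knight; "Aldo and I are not the same type" is true, as required.
Aldo (knave): "it is false that Zora is a knave" — False. ✓
Alice is a knave; "Jing is a knight" is False, as required.
Jing is a knave; "Zora and Omar are knights" is False, as required.
Since Zora is a knave, "Ximena and I are knaves" needs to be False, which holds.
As a knave, Omar's statement "Jing is a knight if Aldo is a knave" should be False; it is.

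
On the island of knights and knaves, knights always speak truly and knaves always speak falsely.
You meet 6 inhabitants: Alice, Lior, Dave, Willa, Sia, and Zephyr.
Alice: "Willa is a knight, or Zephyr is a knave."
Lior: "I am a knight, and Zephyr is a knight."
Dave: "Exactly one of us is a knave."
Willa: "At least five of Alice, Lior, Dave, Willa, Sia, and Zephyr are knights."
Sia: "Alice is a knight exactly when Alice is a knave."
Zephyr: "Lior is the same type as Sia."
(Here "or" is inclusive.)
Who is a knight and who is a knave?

Alice is a knave, Lior is a knave, Dave is a knave, Willa is a knave, Sia is a knave, and Zephyr is a knight.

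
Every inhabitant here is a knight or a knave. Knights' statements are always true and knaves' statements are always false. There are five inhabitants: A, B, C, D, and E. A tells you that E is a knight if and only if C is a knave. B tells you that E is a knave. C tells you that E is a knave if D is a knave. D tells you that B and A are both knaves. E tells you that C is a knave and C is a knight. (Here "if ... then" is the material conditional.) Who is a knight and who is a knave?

A is a knight, B is a knight, C is a knight, D is a knave, and E is a knave.

Since A is a knight, "E is a knight if and only if C is a knave" needs to be true, which holds.
As a knight, B's statement "E is a knave" should be true; it is.
C is a knight; "E is a knave if D is a knave" is true, as required.
D is a knave, so "B and A are both knaves" must be false — and it is.
E is a knave; "C is a knave and C is a knight" is false, as required.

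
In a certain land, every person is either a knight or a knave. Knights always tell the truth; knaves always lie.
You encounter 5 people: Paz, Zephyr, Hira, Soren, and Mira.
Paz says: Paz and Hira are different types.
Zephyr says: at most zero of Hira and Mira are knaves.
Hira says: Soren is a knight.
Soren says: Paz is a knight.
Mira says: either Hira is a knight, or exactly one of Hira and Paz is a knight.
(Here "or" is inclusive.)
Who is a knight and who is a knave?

Paz is a knave, Zephyr is a knave, Hira is a knave, Soren is a knave, and Mira is a knave.

Suppose Paz is a knight. Then Paz's statement "Paz and Hira are different types" would have to be true. Checking the 16 ways to assign the others, none is consistent with every speaker.
(For instance, with Zephyr=knave, Hira=knave, Soren=knave, Mira=knave, Soren's claim "Paz is a knight" comes out true where it would need to be false.)
So Paz must be a knave, making "Paz and Hira are different types" false. Taking Paz=knave, Zephyr=knave, Hira=knave, Soren=knave, Mira=knave, each remaining statement checks out:
  Zephyr (knave): "at most zero of Hira and Mira are knaves" — false. ✓
  Hira (knave): "Soren is a knight" — false. ✓
  Soren (knave): "Paz is a knight" — false. ✓
  Mira (knave): "either Hira is a knight, or exactly one of Hira and Paz is a knight" — false. ✓
This is the unique consistent assignment.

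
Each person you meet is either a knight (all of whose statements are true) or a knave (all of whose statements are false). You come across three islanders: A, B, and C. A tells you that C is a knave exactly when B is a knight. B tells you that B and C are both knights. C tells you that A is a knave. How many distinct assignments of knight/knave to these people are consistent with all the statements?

1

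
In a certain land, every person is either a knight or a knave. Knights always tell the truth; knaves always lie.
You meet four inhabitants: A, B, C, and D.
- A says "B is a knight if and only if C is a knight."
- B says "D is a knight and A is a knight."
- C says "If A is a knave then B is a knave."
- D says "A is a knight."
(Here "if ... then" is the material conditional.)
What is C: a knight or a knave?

Consistent assignments: {A=knight, B=knight, C=knight, D=knight}; {A=knave, B=knave, C=knight, D=knave}
In every consistent assignment, C is a knight.

C is a knight.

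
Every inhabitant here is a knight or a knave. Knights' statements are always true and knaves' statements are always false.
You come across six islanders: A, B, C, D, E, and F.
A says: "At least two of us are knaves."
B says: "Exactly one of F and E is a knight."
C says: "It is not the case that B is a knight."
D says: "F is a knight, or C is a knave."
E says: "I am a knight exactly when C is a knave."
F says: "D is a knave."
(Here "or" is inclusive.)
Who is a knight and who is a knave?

As a knight, A's statement "at least two of us are knaves" should be True; it is.
As a knight, B's statement "exactly one of F and E is a knight" should be True; it is.
C is a knave, and the claim "it is not the case that B is a knight" is indeed False.
As a knight, D's statement "F is a knight, or C is a knave" should be True; it is.
E (knight): "I am a knight exactly when C is a knave" — True. ✓
F is a knave; "D is a knave" is False, as required.

A is a knight, B is a knight, C is a knave, D is a knight, E is a knight, and F is a knave.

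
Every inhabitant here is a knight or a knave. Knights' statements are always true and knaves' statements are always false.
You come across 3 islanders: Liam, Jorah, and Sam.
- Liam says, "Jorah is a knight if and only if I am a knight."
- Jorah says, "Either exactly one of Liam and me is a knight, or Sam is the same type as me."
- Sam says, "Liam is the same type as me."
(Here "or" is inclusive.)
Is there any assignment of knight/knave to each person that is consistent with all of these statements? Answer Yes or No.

One consistent assignment: Liam=knight, Jorah=knight, Sam=knight.

Yes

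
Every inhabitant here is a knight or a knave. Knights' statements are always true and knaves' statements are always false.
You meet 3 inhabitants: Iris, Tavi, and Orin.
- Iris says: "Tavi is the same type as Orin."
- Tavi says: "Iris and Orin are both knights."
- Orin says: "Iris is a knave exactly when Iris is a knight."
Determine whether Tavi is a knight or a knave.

Tavi is a knave.

Consistent assignments: {Iris=knight, Tavi=knave, Orin=knave}
In every consistent assignment, Tavi is a knave.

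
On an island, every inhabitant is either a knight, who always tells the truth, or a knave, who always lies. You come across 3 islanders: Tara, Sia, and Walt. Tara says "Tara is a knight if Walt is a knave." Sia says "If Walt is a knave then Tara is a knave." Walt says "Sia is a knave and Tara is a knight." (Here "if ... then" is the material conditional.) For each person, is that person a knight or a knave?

Tara is a knave, Sia is a knight, and Walt is a knave.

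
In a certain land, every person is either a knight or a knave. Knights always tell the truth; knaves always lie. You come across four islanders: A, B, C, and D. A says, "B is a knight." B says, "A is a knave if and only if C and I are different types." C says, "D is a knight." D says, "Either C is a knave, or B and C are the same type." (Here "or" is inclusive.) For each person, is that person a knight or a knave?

A is a knight, B is a knight, C is a knight, and D is a knight.

A is a knight, and the claim "B is a knight" is indeed True.
As a knight, B's statement "A is a knave if and only if C and I are different types" should be True; it is.
As a knight, C's statement "D is a knight" should be True; it is.
D is a knight; "either C is a knave, or B and C are the same type" is True, as required.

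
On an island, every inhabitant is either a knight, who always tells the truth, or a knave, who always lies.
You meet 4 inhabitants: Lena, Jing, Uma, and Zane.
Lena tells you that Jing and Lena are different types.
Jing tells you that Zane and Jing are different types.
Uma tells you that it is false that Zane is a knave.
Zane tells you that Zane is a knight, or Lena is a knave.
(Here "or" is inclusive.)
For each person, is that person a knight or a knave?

Lena is a knight, Jing is a knave, Uma is a knave, and Zane is a knave.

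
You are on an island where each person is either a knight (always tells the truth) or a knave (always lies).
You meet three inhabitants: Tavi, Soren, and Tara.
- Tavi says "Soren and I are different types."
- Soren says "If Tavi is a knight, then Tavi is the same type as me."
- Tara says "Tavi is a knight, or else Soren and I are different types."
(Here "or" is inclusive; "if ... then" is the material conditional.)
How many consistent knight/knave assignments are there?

1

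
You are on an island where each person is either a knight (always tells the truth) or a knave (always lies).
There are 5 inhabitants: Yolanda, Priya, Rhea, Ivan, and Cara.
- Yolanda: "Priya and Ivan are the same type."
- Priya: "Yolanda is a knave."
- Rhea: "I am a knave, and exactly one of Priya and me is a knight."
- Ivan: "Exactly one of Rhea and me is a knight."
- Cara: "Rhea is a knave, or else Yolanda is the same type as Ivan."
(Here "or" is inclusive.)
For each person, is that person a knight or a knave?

Yolanda is a knight, Priya is a knave, Rhea is a knave, Ivan is a knave, and Cara is a knight.

Yolanda is a knight, so "Priya and Ivan are the same type" must be true — and it is.
Priya (knave): "Yolanda is a knave" — False. ✓
Rhea is a knave, and the claim "I am a knave, and exactly one of Priya and me is a knight" is indeed False.
Ivan is a knave; "exactly one of Rhea and me is a knight" is False, as required.
Cara is a knight, so "Rhea is a knave, or else Yolanda is the same type as Ivan" must be true — and it is.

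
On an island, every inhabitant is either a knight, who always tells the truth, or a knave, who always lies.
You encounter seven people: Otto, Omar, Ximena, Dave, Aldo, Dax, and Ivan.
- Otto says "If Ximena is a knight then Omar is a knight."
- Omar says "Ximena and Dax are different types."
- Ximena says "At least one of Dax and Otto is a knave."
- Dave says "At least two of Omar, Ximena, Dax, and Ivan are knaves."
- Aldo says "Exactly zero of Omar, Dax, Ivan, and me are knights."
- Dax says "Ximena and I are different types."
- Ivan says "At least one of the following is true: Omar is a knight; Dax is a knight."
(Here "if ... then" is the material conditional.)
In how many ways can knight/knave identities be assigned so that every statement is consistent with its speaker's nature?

1

Consistent assignments:
  Otto=knight, Omar=knight, Ximena=knave, Dave=knave, Aldo=knave, Dax=knight, Ivan=knight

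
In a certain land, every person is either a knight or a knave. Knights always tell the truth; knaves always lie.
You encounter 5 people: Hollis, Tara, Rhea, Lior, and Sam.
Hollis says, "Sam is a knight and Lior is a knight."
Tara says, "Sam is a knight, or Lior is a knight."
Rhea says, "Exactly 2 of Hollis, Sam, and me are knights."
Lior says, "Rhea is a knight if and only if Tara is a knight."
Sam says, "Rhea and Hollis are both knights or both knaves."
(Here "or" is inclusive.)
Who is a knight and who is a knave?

Knights: Tara and Sam. Knaves: Hollis, Rhea, and Lior.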